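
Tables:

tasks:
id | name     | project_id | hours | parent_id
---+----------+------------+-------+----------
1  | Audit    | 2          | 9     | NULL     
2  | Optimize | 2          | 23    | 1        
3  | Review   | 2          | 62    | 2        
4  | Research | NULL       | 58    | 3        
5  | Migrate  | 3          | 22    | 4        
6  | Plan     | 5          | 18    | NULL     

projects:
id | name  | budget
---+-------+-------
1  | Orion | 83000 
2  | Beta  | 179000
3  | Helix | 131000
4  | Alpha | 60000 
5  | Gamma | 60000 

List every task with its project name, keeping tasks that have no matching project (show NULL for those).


LEFT JOIN keeps every row from tasks (the left table); where project_id has no match in projects, the project columns become NULL. Walk through each task:
  - task 1 (Audit): project_id=2 -> matches Beta
  - task 2 (Optimize): project_id=2 -> matches Beta
  - task 3 (Review): project_id=2 -> matches Beta
  - task 4 (Research): project_id=NULL, no match -> kept with NULL
  - task 5 (Migrate): project_id=3 -> matches Helix
  - task 6 (Plan): project_id=5 -> matches Gamma
All 6 rows appear; 1 has NULL project.

SQL:
SELECT a.name, b.name AS project
FROM tasks a
LEFT JOIN projects b ON a.project_id = b.id

Result:
name     | project
---------+--------
Audit    | Beta   
Optimize | Beta   
Review   | Beta   
Research | NULL   
Migrate  | Helix  
Plan     | Gamma  


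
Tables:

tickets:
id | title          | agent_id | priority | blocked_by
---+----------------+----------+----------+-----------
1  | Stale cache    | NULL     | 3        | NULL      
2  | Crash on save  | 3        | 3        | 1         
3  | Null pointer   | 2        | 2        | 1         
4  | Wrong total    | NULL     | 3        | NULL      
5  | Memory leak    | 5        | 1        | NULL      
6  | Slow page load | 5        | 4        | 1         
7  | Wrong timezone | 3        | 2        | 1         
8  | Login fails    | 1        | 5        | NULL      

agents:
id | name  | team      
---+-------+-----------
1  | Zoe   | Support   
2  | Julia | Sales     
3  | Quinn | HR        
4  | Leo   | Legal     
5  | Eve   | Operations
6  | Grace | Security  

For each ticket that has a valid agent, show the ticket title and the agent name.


INNER JOIN keeps only tickets rows whose agent_id matches an id in agents. Walk through each ticket:
  - ticket 1 (Stale cache): agent_id=NULL, no match -> dropped
  - ticket 2 (Crash on save): agent_id=3 -> matches Quinn
  - ticket 3 (Null pointer): agent_id=2 -> matches Julia
  - ticket 4 (Wrong total): agent_id=NULL, no match -> dropped
  - ticket 5 (Memory leak): agent_id=5 -> matches Eve
  - ticket 6 (Slow page load): agent_id=5 -> matches Eve
  - ticket 7 (Wrong timezone): agent_id=3 -> matches Quinn
  - ticket 8 (Login fails): agent_id=1 -> matches Zoe
So 2 of 8 rows are dropped.

SQL:
SELECT a.title, b.name AS agent
FROM tickets a
INNER JOIN agents b ON a.agent_id = b.id

Result:
title          | agent
---------------+------
Crash on save  | Quinn
Null pointer   | Julia
Memory leak    | Eve  
Slow page load | Eve  
Wrong timezone | Quinn
Login fails    | Zoe  


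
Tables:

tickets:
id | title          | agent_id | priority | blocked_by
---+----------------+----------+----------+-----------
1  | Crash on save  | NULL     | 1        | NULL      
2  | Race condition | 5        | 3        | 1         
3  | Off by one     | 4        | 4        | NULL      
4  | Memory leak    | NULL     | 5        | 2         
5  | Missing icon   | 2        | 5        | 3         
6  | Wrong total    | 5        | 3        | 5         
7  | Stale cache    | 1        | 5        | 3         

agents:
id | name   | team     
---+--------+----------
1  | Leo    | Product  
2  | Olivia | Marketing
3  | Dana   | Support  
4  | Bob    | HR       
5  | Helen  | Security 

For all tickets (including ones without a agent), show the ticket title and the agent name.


LEFT JOIN keeps every row from tickets (the left table); where agent_id has no match in agents, the agent columns become NULL. Walk through each ticket:
  - ticket 1 (Crash on save): agent_id=NULL, no match -> kept with NULL
  - ticket 2 (Race condition): agent_id=5 -> matches Helen
  - ticket 3 (Off by one): agent_id=4 -> matches Bob
  - ticket 4 (Memory leak): agent_id=NULL, no match -> kept with NULL
  - ticket 5 (Missing icon): agent_id=2 -> matches Olivia
  - ticket 6 (Wrong total): agent_id=5 -> matches Helen
  - ticket 7 (Stale cache): agent_id=1 -> matches Leo
All 7 rows appear; 2 have NULL agent.

SQL:
SELECT a.title, b.name AS agent
FROM tickets a
LEFT JOIN agents b ON a.agent_id = b.id

Result:
title          | agent 
---------------+-------
Crash on save  | NULL  
Race condition | Helen 
Off by one     | Bob   
Memory leak    | NULL  
Missing icon   | Olivia
Wrong total    | Helen 
Stale cache    | Leo   


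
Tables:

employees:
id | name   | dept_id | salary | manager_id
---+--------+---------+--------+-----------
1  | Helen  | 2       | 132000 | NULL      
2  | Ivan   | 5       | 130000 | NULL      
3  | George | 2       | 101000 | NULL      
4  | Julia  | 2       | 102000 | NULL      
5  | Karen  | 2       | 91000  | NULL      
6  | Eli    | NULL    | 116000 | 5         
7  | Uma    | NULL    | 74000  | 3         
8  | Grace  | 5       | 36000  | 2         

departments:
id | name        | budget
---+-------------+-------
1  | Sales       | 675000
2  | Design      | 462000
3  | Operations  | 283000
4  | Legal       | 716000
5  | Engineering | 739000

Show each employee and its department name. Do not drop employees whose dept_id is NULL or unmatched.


LEFT JOIN keeps every row from employees (the left table); where dept_id has no match in departments, the department columns become NULL. Walk through each employee:
  - employee 1 (Helen): dept_id=2 -> matches Design
  - employee 2 (Ivan): dept_id=5 -> matches Engineering
  - employee 3 (George): dept_id=2 -> matches Design
  - employee 4 (Julia): dept_id=2 -> matches Design
  - employee 5 (Karen): dept_id=2 -> matches Design
  - employee 6 (Eli): dept_id=NULL, no match -> kept with NULL
  - employee 7 (Uma): dept_id=NULL, no match -> kept with NULL
  - employee 8 (Grace): dept_id=5 -> matches Engineering
All 8 rows appear; 2 have NULL department.

SQL:
SELECT a.name, b.name AS department
FROM employees a
LEFT JOIN departments b ON a.dept_id = b.id

Result:
name   | department 
-------+------------
Helen  | Design     
Ivan   | Engineering
George | Design     
Julia  | Design     
Karen  | Design     
Eli    | NULL       
Uma    | NULL       
Grace  | Engineering


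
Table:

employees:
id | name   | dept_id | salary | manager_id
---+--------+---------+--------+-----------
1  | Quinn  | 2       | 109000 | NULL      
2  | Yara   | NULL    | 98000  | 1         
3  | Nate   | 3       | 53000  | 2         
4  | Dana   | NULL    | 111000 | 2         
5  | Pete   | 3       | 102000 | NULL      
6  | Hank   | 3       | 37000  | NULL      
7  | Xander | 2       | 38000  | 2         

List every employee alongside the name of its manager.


This is a self-join: employees is joined to a second copy of itself, matching each row's manager_id to another row's id. Use LEFT JOIN so rows with manager_id=NULL are kept.
  - employee 1 (Quinn): manager_id=NULL -> NULL
  - employee 2 (Yara): manager_id=1 -> Quinn
  - employee 3 (Nate): manager_id=2 -> Yara
  - employee 4 (Dana): manager_id=2 -> Yara
  - employee 5 (Pete): manager_id=NULL -> NULL
  - employee 6 (Hank): manager_id=NULL -> NULL
  - employee 7 (Xander): manager_id=2 -> Yara

SQL:
SELECT a.name AS item, b.name AS manager
FROM employees a
LEFT JOIN employees b ON a.manager_id = b.id

Result:
item   | manager
-------+--------
Quinn  | NULL   
Yara   | Quinn  
Nate   | Yara   
Dana   | Yara   
Pete   | NULL   
Hank   | NULL   
Xander | Yara   


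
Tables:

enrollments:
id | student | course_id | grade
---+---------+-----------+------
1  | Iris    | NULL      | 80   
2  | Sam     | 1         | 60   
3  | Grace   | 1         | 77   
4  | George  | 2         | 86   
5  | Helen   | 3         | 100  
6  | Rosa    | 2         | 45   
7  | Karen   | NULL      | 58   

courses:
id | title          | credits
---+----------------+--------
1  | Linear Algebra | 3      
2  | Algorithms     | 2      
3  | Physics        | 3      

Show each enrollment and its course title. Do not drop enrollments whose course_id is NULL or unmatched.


LEFT JOIN keeps every row from enrollments (the left table); where course_id has no match in courses, the course columns become NULL. Walk through each enrollment:
  - enrollment 1 (Iris): course_id=NULL, no match -> kept with NULL
  - enrollment 2 (Sam): course_id=1 -> matches Linear Algebra
  - enrollment 3 (Grace): course_id=1 -> matches Linear Algebra
  - enrollment 4 (George): course_id=2 -> matches Algorithms
  - enrollment 5 (Helen): course_id=3 -> matches Physics
  - enrollment 6 (Rosa): course_id=2 -> matches Algorithms
  - enrollment 7 (Karen): course_id=NULL, no match -> kept with NULL
All 7 rows appear; 2 have NULL course.

SQL:
SELECT a.student, b.title AS course
FROM enrollments a
LEFT JOIN courses b ON a.course_id = b.id

Result:
student | course        
--------+---------------
Iris    | NULL          
Sam     | Linear Algebra
Grace   | Linear Algebra
George  | Algorithms    
Helen   | Physics       
Rosa    | Algorithms    
Karen   | NULL          


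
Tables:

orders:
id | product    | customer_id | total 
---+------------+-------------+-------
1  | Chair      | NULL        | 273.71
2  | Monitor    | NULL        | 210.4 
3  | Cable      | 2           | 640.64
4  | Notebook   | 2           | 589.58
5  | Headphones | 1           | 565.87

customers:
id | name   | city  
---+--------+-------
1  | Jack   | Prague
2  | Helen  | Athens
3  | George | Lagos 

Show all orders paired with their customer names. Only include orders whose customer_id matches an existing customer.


INNER JOIN keeps only orders rows whose customer_id matches an id in customers. Walk through each order:
  - order 1 (Chair): customer_id=NULL, no match -> dropped
  - order 2 (Monitor): customer_id=NULL, no match -> dropped
  - order 3 (Cable): customer_id=2 -> matches Helen
  - order 4 (Notebook): customer_id=2 -> matches Helen
  - order 5 (Headphones): customer_id=1 -> matches Jack
So 2 of 5 rows are dropped.

SQL:
SELECT a.product, b.name AS customer
FROM orders a
INNER JOIN customers b ON a.customer_id = b.id

Result:
product    | customer
-----------+---------
Cable      | Helen   
Notebook   | Helen   
Headphones | Jack    


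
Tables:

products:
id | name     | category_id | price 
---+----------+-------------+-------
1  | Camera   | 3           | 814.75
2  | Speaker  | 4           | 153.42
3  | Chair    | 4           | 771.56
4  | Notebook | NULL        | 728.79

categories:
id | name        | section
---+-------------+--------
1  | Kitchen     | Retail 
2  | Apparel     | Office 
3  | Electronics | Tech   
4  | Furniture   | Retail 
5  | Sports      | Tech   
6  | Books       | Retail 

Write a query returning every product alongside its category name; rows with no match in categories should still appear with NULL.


LEFT JOIN keeps every row from products (the left table); where category_id has no match in categories, the category columns become NULL. Walk through each product:
  - product 1 (Camera): category_id=3 -> matches Electronics
  - product 2 (Speaker): category_id=4 -> matches Furniture
  - product 3 (Chair): category_id=4 -> matches Furniture
  - product 4 (Notebook): category_id=NULL, no match -> kept with NULL
All 4 rows appear; 1 has NULL category.

SQL:
SELECT a.name, b.name AS category
FROM products a
LEFT JOIN categories b ON a.category_id = b.id

Result:
name     | category   
---------+------------
Camera   | Electronics
Speaker  | Furniture  
Chair    | Furniture  
Notebook | NULL       


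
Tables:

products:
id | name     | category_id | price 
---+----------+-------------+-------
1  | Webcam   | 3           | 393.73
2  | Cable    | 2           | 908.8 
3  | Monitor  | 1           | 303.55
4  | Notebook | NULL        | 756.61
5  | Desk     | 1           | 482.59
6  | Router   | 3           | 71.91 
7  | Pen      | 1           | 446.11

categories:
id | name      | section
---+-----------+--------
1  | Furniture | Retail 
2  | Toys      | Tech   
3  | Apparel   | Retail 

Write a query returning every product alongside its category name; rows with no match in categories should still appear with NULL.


LEFT JOIN keeps every row from products (the left table); where category_id has no match in categories, the category columns become NULL. Walk through each product:
  - product 1 (Webcam): category_id=3 -> matches Apparel
  - product 2 (Cable): category_id=2 -> matches Toys
  - product 3 (Monitor): category_id=1 -> matches Furniture
  - product 4 (Notebook): category_id=NULL, no match -> kept with NULL
  - product 5 (Desk): category_id=1 -> matches Furniture
  - product 6 (Router): category_id=3 -> matches Apparel
  - product 7 (Pen): category_id=1 -> matches Furniture
All 7 rows appear; 1 has NULL category.

SQL:
SELECT a.name, b.name AS category
FROM products a
LEFT JOIN categories b ON a.category_id = b.id

Result:
name     | category 
---------+----------
Webcam   | Apparel  
Cable    | Toys     
Monitor  | Furniture
Notebook | NULL     
Desk     | Furniture
Router   | Apparel  
Pen      | Furniture


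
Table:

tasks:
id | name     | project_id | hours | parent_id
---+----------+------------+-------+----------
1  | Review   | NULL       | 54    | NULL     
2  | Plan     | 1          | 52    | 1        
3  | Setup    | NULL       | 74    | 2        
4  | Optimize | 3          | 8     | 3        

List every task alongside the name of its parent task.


This is a self-join: tasks is joined to a second copy of itself, matching each row's parent_id to another row's id. Use LEFT JOIN so rows with parent_id=NULL are kept.
  - task 1 (Review): parent_id=NULL -> NULL
  - task 2 (Plan): parent_id=1 -> Review
  - task 3 (Setup): parent_id=2 -> Plan
  - task 4 (Optimize): parent_id=3 -> Setup

SQL:
SELECT a.name AS item, b.name AS parent
FROM tasks a
LEFT JOIN tasks b ON a.parent_id = b.id

Result:
item     | parent
---------+-------
Review   | NULL  
Plan     | Review
Setup    | Plan  
Optimize | Setup 


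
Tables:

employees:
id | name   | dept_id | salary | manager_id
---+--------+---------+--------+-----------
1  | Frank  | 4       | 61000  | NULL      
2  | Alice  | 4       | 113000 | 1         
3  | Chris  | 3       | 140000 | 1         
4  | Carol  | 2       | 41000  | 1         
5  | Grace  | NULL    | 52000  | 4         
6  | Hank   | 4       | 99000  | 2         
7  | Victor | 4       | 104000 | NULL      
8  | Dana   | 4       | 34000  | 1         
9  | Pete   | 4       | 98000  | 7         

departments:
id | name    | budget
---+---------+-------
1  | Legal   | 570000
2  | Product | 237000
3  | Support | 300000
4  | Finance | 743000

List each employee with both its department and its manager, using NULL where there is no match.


Two LEFT JOINs from the same base table employees: one to departments via dept_id, one to employees itself via manager_id. Both are LEFT so every employee is preserved.
Match against departments:
  - employee 1 (Frank): dept_id=4 -> matches Finance
  - employee 2 (Alice): dept_id=4 -> matches Finance
  - employee 3 (Chris): dept_id=3 -> matches Support
  - employee 4 (Carol): dept_id=2 -> matches Product
  - employee 5 (Grace): dept_id=NULL, no match -> kept with NULL
  - employee 6 (Hank): dept_id=4 -> matches Finance
  - employee 7 (Victor): dept_id=4 -> matches Finance
  - employee 8 (Dana): dept_id=4 -> matches Finance
  - employee 9 (Pete): dept_id=4 -> matches Finance
Match against employees (self):
  - employee 1 (Frank): manager_id=NULL -> NULL
  - employee 2 (Alice): manager_id=1 -> Frank
  - employee 3 (Chris): manager_id=1 -> Frank
  - employee 4 (Carol): manager_id=1 -> Frank
  - employee 5 (Grace): manager_id=4 -> Carol
  - employee 6 (Hank): manager_id=2 -> Alice
  - employee 7 (Victor): manager_id=NULL -> NULL
  - employee 8 (Dana): manager_id=1 -> Frank
  - employee 9 (Pete): manager_id=7 -> Victor

SQL:
SELECT a.name, b.name AS department, c.name AS manager
FROM employees a
LEFT JOIN departments b ON a.dept_id = b.id
LEFT JOIN employees c ON a.manager_id = c.id

Result:
name   | department | manager
-------+------------+--------
Frank  | Finance    | NULL   
Alice  | Finance    | Frank  
Chris  | Support    | Frank  
Carol  | Product    | Frank  
Grace  | NULL       | Carol  
Hank   | Finance    | Alice  
Victor | Finance    | NULL   
Dana   | Finance    | Frank  
Pete   | Finance    | Victor 


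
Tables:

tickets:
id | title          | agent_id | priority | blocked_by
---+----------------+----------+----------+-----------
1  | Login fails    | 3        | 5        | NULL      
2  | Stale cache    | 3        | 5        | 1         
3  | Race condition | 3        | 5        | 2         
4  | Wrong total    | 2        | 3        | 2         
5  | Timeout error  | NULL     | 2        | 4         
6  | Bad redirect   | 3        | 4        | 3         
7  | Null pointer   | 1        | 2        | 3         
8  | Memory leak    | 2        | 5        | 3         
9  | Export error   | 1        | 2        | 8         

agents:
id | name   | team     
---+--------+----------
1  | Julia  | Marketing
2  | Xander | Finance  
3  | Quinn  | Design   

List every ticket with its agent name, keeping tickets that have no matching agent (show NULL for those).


LEFT JOIN keeps every row from tickets (the left table); where agent_id has no match in agents, the agent columns become NULL. Walk through each ticket:
  - ticket 1 (Login fails): agent_id=3 -> matches Quinn
  - ticket 2 (Stale cache): agent_id=3 -> matches Quinn
  - ticket 3 (Race condition): agent_id=3 -> matches Quinn
  - ticket 4 (Wrong total): agent_id=2 -> matches Xander
  - ticket 5 (Timeout error): agent_id=NULL, no match -> kept with NULL
  - ticket 6 (Bad redirect): agent_id=3 -> matches Quinn
  - ticket 7 (Null pointer): agent_id=1 -> matches Julia
  - ticket 8 (Memory leak): agent_id=2 -> matches Xander
  - ticket 9 (Export error): agent_id=1 -> matches Julia
All 9 rows appear; 1 has NULL agent.

SQL:
SELECT a.title, b.name AS agent
FROM tickets a
LEFT JOIN agents b ON a.agent_id = b.id

Result:
title          | agent 
---------------+-------
Login fails    | Quinn 
Stale cache    | Quinn 
Race condition | Quinn 
Wrong total    | Xander
Timeout error  | NULL  
Bad redirect   | Quinn 
Null pointer   | Julia 
Memory leak    | Xander
Export error   | Julia 


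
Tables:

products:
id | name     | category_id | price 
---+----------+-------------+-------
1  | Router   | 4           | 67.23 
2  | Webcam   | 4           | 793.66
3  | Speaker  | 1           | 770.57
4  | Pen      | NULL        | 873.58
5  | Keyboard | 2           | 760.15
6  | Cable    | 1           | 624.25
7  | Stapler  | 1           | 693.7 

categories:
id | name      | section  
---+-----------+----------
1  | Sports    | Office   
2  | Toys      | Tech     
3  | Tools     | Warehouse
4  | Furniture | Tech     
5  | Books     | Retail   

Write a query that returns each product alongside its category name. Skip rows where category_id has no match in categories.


INNER JOIN keeps only products rows whose category_id matches an id in categories. Walk through each product:
  - product 1 (Router): category_id=4 -> matches Furniture
  - product 2 (Webcam): category_id=4 -> matches Furniture
  - product 3 (Speaker): category_id=1 -> matches Sports
  - product 4 (Pen): category_id=NULL, no match -> dropped
  - product 5 (Keyboard): category_id=2 -> matches Toys
  - product 6 (Cable): category_id=1 -> matches Sports
  - product 7 (Stapler): category_id=1 -> matches Sports
So 1 of 7 rows is dropped.

SQL:
SELECT a.name, b.name AS category
FROM products a
INNER JOIN categories b ON a.category_id = b.id

Result:
name     | category 
---------+----------
Router   | Furniture
Webcam   | Furniture
Speaker  | Sports   
Keyboard | Toys     
Cable    | Sports   
Stapler  | Sports   


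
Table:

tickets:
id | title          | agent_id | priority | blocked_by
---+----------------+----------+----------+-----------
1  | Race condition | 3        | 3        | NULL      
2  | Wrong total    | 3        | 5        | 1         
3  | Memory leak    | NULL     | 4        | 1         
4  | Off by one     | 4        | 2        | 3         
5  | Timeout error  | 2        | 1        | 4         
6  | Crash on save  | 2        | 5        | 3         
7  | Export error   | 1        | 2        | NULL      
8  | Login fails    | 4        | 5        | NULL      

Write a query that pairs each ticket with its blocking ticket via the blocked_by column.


This is a self-join: tickets is joined to a second copy of itself, matching each row's blocked_by to another row's id. Use LEFT JOIN so rows with blocked_by=NULL are kept.
  - ticket 1 (Race condition): blocked_by=NULL -> NULL
  - ticket 2 (Wrong total): blocked_by=1 -> Race condition
  - ticket 3 (Memory leak): blocked_by=1 -> Race condition
  - ticket 4 (Off by one): blocked_by=3 -> Memory leak
  - ticket 5 (Timeout error): blocked_by=4 -> Off by one
  - ticket 6 (Crash on save): blocked_by=3 -> Memory leak
  - ticket 7 (Export error): blocked_by=NULL -> NULL
  - ticket 8 (Login fails): blocked_by=NULL -> NULL

SQL:
SELECT a.title AS item, b.title AS blocked_by
FROM tickets a
LEFT JOIN tickets b ON a.blocked_by = b.id

Result:
item           | blocked_by    
---------------+---------------
Race condition | NULL          
Wrong total    | Race condition
Memory leak    | Race condition
Off by one     | Memory leak   
Timeout error  | Off by one    
Crash on save  | Memory leak   
Export error   | NULL          
Login fails    | NULL          


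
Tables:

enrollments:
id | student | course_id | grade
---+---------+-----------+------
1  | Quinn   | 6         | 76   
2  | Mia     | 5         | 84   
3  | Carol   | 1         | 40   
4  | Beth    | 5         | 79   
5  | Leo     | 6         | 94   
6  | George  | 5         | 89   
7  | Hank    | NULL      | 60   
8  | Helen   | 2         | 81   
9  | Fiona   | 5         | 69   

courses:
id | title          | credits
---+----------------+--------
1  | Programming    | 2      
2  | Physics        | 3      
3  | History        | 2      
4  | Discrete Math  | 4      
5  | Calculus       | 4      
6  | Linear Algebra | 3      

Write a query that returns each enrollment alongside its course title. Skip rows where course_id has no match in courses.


INNER JOIN keeps only enrollments rows whose course_id matches an id in courses. Walk through each enrollment:
  - enrollment 1 (Quinn): course_id=6 -> matches Linear Algebra
  - enrollment 2 (Mia): course_id=5 -> matches Calculus
  - enrollment 3 (Carol): course_id=1 -> matches Programming
  - enrollment 4 (Beth): course_id=5 -> matches Calculus
  - enrollment 5 (Leo): course_id=6 -> matches Linear Algebra
  - enrollment 6 (George): course_id=5 -> matches Calculus
  - enrollment 7 (Hank): course_id=NULL, no match -> dropped
  - enrollment 8 (Helen): course_id=2 -> matches Physics
  - enrollment 9 (Fiona): course_id=5 -> matches Calculus
So 1 of 9 rows is dropped.

SQL:
SELECT a.student, b.title AS course
FROM enrollments a
INNER JOIN courses b ON a.course_id = b.id

Result:
student | course        
--------+---------------
Quinn   | Linear Algebra
Mia     | Calculus      
Carol   | Programming   
Beth    | Calculus      
Leo     | Linear Algebra
George  | Calculus      
Helen   | Physics       
Fiona   | Calculus      


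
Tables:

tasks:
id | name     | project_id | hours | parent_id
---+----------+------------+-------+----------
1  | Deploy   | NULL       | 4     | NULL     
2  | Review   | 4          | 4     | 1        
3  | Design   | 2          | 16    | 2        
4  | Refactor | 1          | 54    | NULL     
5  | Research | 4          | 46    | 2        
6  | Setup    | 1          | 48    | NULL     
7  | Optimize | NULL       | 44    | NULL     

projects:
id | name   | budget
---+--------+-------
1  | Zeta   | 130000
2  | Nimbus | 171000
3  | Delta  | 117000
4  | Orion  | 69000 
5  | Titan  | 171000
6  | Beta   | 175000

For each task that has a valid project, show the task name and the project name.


INNER JOIN keeps only tasks rows whose project_id matches an id in projects. Walk through each task:
  - task 1 (Deploy): project_id=NULL, no match -> dropped
  - task 2 (Review): project_id=4 -> matches Orion
  - task 3 (Design): project_id=2 -> matches Nimbus
  - task 4 (Refactor): project_id=1 -> matches Zeta
  - task 5 (Research): project_id=4 -> matches Orion
  - task 6 (Setup): project_id=1 -> matches Zeta
  - task 7 (Optimize): project_id=NULL, no match -> dropped
So 2 of 7 rows are dropped.

SQL:
SELECT a.name, b.name AS project
FROM tasks a
INNER JOIN projects b ON a.project_id = b.id

Result:
name     | project
---------+--------
Review   | Orion  
Design   | Nimbus 
Refactor | Zeta   
Research | Orion  
Setup    | Zeta   


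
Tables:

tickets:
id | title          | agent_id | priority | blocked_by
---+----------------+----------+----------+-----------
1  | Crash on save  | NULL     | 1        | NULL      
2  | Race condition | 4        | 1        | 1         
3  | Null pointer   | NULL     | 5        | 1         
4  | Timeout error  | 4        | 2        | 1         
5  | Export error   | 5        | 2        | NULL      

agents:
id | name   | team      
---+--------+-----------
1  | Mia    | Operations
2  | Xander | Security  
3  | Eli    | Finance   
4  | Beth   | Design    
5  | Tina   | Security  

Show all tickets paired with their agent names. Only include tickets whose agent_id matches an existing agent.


INNER JOIN keeps only tickets rows whose agent_id matches an id in agents. Walk through each ticket:
  - ticket 1 (Crash on save): agent_id=NULL, no match -> dropped
  - ticket 2 (Race condition): agent_id=4 -> matches Beth
  - ticket 3 (Null pointer): agent_id=NULL, no match -> dropped
  - ticket 4 (Timeout error): agent_id=4 -> matches Beth
  - ticket 5 (Export error): agent_id=5 -> matches Tina
So 2 of 5 rows are dropped.

SQL:
SELECT a.title, b.name AS agent
FROM tickets a
INNER JOIN agents b ON a.agent_id = b.id

Result:
title          | agent
---------------+------
Race condition | Beth 
Timeout error  | Beth 
Export error   | Tina 


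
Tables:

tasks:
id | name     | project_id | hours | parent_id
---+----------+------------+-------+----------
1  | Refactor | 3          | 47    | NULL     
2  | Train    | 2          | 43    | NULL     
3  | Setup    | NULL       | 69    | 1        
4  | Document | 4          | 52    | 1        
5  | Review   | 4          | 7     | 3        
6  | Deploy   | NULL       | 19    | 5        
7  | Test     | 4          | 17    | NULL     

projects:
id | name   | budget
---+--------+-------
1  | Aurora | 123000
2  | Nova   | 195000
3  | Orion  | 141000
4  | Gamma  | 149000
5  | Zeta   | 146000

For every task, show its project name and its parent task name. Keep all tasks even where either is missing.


Two LEFT JOINs from the same base table tasks: one to projects via project_id, one to tasks itself via parent_id. Both are LEFT so every task is preserved.
Match against projects:
  - task 1 (Refactor): project_id=3 -> matches Orion
  - task 2 (Train): project_id=2 -> matches Nova
  - task 3 (Setup): project_id=NULL, no match -> kept with NULL
  - task 4 (Document): project_id=4 -> matches Gamma
  - task 5 (Review): project_id=4 -> matches Gamma
  - task 6 (Deploy): project_id=NULL, no match -> kept with NULL
  - task 7 (Test): project_id=4 -> matches Gamma
Match against tasks (self):
  - task 1 (Refactor): parent_id=NULL -> NULL
  - task 2 (Train): parent_id=NULL -> NULL
  - task 3 (Setup): parent_id=1 -> Refactor
  - task 4 (Document): parent_id=1 -> Refactor
  - task 5 (Review): parent_id=3 -> Setup
  - task 6 (Deploy): parent_id=5 -> Review
  - task 7 (Test): parent_id=NULL -> NULL

SQL:
SELECT a.name, b.name AS project, c.name AS parent
FROM tasks a
LEFT JOIN projects b ON a.project_id = b.id
LEFT JOIN tasks c ON a.parent_id = c.id

Result:
name     | project | parent  
---------+---------+---------
Refactor | Orion   | NULL    
Train    | Nova    | NULL    
Setup    | NULL    | Refactor
Document | Gamma   | Refactor
Review   | Gamma   | Setup   
Deploy   | NULL    | Review  
Test     | Gamma   | NULL    


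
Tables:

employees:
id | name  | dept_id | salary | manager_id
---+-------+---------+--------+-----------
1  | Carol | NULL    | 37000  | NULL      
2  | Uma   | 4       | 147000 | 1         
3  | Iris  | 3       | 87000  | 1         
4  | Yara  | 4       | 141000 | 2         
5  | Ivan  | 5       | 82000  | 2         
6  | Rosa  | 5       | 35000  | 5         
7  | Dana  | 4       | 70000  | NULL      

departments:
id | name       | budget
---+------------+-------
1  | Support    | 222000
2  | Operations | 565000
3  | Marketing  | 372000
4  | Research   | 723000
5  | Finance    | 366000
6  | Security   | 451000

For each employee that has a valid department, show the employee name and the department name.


INNER JOIN keeps only employees rows whose dept_id matches an id in departments. Walk through each employee:
  - employee 1 (Carol): dept_id=NULL, no match -> dropped
  - employee 2 (Uma): dept_id=4 -> matches Research
  - employee 3 (Iris): dept_id=3 -> matches Marketing
  - employee 4 (Yara): dept_id=4 -> matches Research
  - employee 5 (Ivan): dept_id=5 -> matches Finance
  - employee 6 (Rosa): dept_id=5 -> matches Finance
  - employee 7 (Dana): dept_id=4 -> matches Research
So 1 of 7 rows is dropped.

SQL:
SELECT a.name, b.name AS department
FROM employees a
INNER JOIN departments b ON a.dept_id = b.id

Result:
name | department
-----+-----------
Uma  | Research  
Iris | Marketing 
Yara | Research  
Ivan | Finance   
Rosa | Finance   
Dana | Research  


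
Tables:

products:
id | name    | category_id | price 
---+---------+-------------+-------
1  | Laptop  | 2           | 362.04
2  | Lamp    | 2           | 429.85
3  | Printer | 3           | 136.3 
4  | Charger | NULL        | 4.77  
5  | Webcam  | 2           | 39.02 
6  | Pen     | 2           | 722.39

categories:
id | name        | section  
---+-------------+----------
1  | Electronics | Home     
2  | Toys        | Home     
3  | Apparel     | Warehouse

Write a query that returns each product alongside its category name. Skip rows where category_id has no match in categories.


INNER JOIN keeps only products rows whose category_id matches an id in categories. Walk through each product:
  - product 1 (Laptop): category_id=2 -> matches Toys
  - product 2 (Lamp): category_id=2 -> matches Toys
  - product 3 (Printer): category_id=3 -> matches Apparel
  - product 4 (Charger): category_id=NULL, no match -> dropped
  - product 5 (Webcam): category_id=2 -> matches Toys
  - product 6 (Pen): category_id=2 -> matches Toys
So 1 of 6 rows is dropped.

SQL:
SELECT a.name, b.name AS category
FROM products a
INNER JOIN categories b ON a.category_id = b.id

Result:
name    | category
--------+---------
Laptop  | Toys    
Lamp    | Toys    
Printer | Apparel 
Webcam  | Toys    
Pen     | Toys    


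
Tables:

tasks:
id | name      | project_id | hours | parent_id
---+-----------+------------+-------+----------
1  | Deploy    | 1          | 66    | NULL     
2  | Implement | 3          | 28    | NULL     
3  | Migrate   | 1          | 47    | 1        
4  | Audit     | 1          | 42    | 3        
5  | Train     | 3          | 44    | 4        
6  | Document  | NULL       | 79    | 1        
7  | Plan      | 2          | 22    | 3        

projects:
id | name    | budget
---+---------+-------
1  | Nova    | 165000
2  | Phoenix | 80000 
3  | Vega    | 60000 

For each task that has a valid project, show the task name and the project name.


INNER JOIN keeps only tasks rows whose project_id matches an id in projects. Walk through each task:
  - task 1 (Deploy): project_id=1 -> matches Nova
  - task 2 (Implement): project_id=3 -> matches Vega
  - task 3 (Migrate): project_id=1 -> matches Nova
  - task 4 (Audit): project_id=1 -> matches Nova
  - task 5 (Train): project_id=3 -> matches Vega
  - task 6 (Document): project_id=NULL, no match -> dropped
  - task 7 (Plan): project_id=2 -> matches Phoenix
So 1 of 7 rows is dropped.

SQL:
SELECT a.name, b.name AS project
FROM tasks a
INNER JOIN projects b ON a.project_id = b.id

Result:
name      | project
----------+--------
Deploy    | Nova   
Implement | Vega   
Migrate   | Nova   
Audit     | Nova   
Train     | Vega   
Plan      | Phoenix


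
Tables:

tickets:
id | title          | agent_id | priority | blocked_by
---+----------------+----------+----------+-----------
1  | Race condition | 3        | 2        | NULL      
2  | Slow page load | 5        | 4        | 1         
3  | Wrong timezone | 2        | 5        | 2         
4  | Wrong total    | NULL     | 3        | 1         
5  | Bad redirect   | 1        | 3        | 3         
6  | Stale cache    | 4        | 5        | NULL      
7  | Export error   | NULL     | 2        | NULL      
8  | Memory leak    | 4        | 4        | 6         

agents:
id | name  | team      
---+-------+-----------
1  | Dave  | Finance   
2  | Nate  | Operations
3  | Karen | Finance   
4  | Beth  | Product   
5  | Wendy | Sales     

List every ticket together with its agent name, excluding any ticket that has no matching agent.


INNER JOIN keeps only tickets rows whose agent_id matches an id in agents. Walk through each ticket:
  - ticket 1 (Race condition): agent_id=3 -> matches Karen
  - ticket 2 (Slow page load): agent_id=5 -> matches Wendy
  - ticket 3 (Wrong timezone): agent_id=2 -> matches Nate
  - ticket 4 (Wrong total): agent_id=NULL, no match -> dropped
  - ticket 5 (Bad redirect): agent_id=1 -> matches Dave
  - ticket 6 (Stale cache): agent_id=4 -> matches Beth
  - ticket 7 (Export error): agent_id=NULL, no match -> dropped
  - ticket 8 (Memory leak): agent_id=4 -> matches Beth
So 2 of 8 rows are dropped.

SQL:
SELECT a.title, b.name AS agent
FROM tickets a
INNER JOIN agents b ON a.agent_id = b.id

Result:
title          | agent
---------------+------
Race condition | Karen
Slow page load | Wendy
Wrong timezone | Nate 
Bad redirect   | Dave 
Stale cache    | Beth 
Memory leak    | Beth 


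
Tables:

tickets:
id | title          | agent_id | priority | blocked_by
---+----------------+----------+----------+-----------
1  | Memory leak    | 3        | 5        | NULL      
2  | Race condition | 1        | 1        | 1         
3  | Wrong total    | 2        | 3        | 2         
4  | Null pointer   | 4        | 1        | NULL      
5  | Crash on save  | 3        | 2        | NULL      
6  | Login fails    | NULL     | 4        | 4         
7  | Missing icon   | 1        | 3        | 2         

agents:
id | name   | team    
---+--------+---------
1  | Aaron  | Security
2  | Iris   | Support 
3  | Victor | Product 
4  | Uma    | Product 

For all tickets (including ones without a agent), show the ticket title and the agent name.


LEFT JOIN keeps every row from tickets (the left table); where agent_id has no match in agents, the agent columns become NULL. Walk through each ticket:
  - ticket 1 (Memory leak): agent_id=3 -> matches Victor
  - ticket 2 (Race condition): agent_id=1 -> matches Aaron
  - ticket 3 (Wrong total): agent_id=2 -> matches Iris
  - ticket 4 (Null pointer): agent_id=4 -> matches Uma
  - ticket 5 (Crash on save): agent_id=3 -> matches Victor
  - ticket 6 (Login fails): agent_id=NULL, no match -> kept with NULL
  - ticket 7 (Missing icon): agent_id=1 -> matches Aaron
All 7 rows appear; 1 has NULL agent.

SQL:
SELECT a.title, b.name AS agent
FROM tickets a
LEFT JOIN agents b ON a.agent_id = b.id

Result:
title          | agent 
---------------+-------
Memory leak    | Victor
Race condition | Aaron 
Wrong total    | Iris  
Null pointer   | Uma   
Crash on save  | Victor
Login fails    | NULL  
Missing icon   | Aaron 


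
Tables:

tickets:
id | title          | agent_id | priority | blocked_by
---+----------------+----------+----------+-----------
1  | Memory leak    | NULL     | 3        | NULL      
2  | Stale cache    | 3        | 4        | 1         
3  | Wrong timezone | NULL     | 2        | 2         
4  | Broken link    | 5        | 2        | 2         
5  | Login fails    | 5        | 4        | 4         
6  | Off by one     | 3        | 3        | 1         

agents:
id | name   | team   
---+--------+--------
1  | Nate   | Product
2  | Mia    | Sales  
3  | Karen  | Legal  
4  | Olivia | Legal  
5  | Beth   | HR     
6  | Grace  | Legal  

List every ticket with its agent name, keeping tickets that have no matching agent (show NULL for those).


LEFT JOIN keeps every row from tickets (the left table); where agent_id has no match in agents, the agent columns become NULL. Walk through each ticket:
  - ticket 1 (Memory leak): agent_id=NULL, no match -> kept with NULL
  - ticket 2 (Stale cache): agent_id=3 -> matches Karen
  - ticket 3 (Wrong timezone): agent_id=NULL, no match -> kept with NULL
  - ticket 4 (Broken link): agent_id=5 -> matches Beth
  - ticket 5 (Login fails): agent_id=5 -> matches Beth
  - ticket 6 (Off by one): agent_id=3 -> matches Karen
All 6 rows appear; 2 have NULL agent.

SQL:
SELECT a.title, b.name AS agent
FROM tickets a
LEFT JOIN agents b ON a.agent_id = b.id

Result:
title          | agent
---------------+------
Memory leak    | NULL 
Stale cache    | Karen
Wrong timezone | NULL 
Broken link    | Beth 
Login fails    | Beth 
Off by one     | Karen


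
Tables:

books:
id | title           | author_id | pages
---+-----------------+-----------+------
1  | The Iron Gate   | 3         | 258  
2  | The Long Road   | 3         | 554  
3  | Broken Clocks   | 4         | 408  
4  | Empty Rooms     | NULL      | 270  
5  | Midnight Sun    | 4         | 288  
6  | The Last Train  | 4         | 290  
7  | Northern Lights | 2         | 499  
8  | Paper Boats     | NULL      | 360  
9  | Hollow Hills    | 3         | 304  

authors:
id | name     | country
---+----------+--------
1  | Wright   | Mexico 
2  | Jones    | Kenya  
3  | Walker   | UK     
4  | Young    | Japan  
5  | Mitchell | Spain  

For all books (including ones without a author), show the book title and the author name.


LEFT JOIN keeps every row from books (the left table); where author_id has no match in authors, the author columns become NULL. Walk through each book:
  - book 1 (The Iron Gate): author_id=3 -> matches Walker
  - book 2 (The Long Road): author_id=3 -> matches Walker
  - book 3 (Broken Clocks): author_id=4 -> matches Young
  - book 4 (Empty Rooms): author_id=NULL, no match -> kept with NULL
  - book 5 (Midnight Sun): author_id=4 -> matches Young
  - book 6 (The Last Train): author_id=4 -> matches Young
  - book 7 (Northern Lights): author_id=2 -> matches Jones
  - book 8 (Paper Boats): author_id=NULL, no match -> kept with NULL
  - book 9 (Hollow Hills): author_id=3 -> matches Walker
All 9 rows appear; 2 have NULL author.

SQL:
SELECT a.title, b.name AS author
FROM books a
LEFT JOIN authors b ON a.author_id = b.id

Result:
title           | author
----------------+-------
The Iron Gate   | Walker
The Long Road   | Walker
Broken Clocks   | Young 
Empty Rooms     | NULL  
Midnight Sun    | Young 
The Last Train  | Young 
Northern Lights | Jones 
Paper Boats     | NULL  
Hollow Hills    | Walker


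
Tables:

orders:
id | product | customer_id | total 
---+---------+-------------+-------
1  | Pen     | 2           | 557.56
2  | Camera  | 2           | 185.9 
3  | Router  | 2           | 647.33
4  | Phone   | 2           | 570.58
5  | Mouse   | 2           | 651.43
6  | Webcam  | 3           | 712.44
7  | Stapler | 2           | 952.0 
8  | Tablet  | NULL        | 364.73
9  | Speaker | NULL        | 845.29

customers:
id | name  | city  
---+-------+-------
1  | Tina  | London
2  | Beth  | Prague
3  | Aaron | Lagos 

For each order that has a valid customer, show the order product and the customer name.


INNER JOIN keeps only orders rows whose customer_id matches an id in customers. Walk through each order:
  - order 1 (Pen): customer_id=2 -> matches Beth
  - order 2 (Camera): customer_id=2 -> matches Beth
  - order 3 (Router): customer_id=2 -> matches Beth
  - order 4 (Phone): customer_id=2 -> matches Beth
  - order 5 (Mouse): customer_id=2 -> matches Beth
  - order 6 (Webcam): customer_id=3 -> matches Aaron
  - order 7 (Stapler): customer_id=2 -> matches Beth
  - order 8 (Tablet): customer_id=NULL, no match -> dropped
  - order 9 (Speaker): customer_id=NULL, no match -> dropped
So 2 of 9 rows are dropped.

SQL:
SELECT a.product, b.name AS customer
FROM orders a
INNER JOIN customers b ON a.customer_id = b.id

Result:
product | customer
--------+---------
Pen     | Beth    
Camera  | Beth    
Router  | Beth    
Phone   | Beth    
Mouse   | Beth    
Webcam  | Aaron   
Stapler | Beth    
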